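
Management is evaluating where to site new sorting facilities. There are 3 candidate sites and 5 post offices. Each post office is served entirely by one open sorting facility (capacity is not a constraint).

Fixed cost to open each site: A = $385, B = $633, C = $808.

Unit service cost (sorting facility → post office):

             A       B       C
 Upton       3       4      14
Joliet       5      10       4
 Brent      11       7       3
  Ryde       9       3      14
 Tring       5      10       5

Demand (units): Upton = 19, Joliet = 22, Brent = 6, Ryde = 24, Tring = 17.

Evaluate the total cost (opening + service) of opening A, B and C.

Each post office is assigned to its cheapest site among the open ones.
{A, B, C}: Upton→A 3·19=57, Joliet→C 4·22=88, Brent→C 3·6=18, Ryde→B 3·24=72, Tring→A 5·17=85. Service 320; fixed 1826; total 2146.

Total cost: 2146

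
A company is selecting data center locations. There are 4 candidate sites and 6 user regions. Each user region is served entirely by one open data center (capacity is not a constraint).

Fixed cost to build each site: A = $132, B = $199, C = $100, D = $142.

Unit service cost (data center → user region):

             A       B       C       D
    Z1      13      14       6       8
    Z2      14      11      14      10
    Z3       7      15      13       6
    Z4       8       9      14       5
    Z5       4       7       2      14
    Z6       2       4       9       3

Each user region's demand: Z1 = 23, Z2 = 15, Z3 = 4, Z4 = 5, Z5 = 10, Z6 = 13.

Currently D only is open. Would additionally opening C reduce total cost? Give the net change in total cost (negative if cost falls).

Current service cost with {D}: 562.
Adding C: each user region re-picks its cheapest; new service cost 396, saving 166.
Extra fixed cost: 100. Net change = 100 − 166 = -66.
(Totals: 704 → 638.)

Yes — net change −66 (cost falls by 66).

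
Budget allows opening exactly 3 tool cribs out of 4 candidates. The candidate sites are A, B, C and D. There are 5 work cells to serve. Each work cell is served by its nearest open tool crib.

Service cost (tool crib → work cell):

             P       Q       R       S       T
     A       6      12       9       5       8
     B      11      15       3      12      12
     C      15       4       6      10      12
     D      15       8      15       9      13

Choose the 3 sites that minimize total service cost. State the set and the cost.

Choose A, B and C; total service cost 26.

With exactly 3 open, each work cell uses its cheapest among the chosen.
{A, B, C}: P→A 6, Q→C 4, R→B 3, S→A 5, T→A 8. Service cost 26.
{A, C, D}: service cost 29
{A, B, D}: service cost 30
Among all 4 size-3 choices, {A, B, C} is lowest.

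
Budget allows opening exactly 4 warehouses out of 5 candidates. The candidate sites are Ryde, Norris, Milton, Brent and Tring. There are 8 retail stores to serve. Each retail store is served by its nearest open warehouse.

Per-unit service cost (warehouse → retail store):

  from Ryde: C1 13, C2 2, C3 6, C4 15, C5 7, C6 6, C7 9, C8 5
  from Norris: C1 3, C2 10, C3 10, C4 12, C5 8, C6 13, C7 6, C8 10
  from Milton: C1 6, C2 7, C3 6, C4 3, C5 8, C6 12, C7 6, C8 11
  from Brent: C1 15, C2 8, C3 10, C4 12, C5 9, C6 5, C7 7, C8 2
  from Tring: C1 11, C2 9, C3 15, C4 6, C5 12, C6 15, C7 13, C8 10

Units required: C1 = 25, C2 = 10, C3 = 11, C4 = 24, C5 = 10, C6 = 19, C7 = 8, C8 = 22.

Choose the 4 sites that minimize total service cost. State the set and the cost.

Choose Ryde, Norris, Milton and Brent; total service cost 490.

With exactly 4 open, each retail store uses its cheapest among the chosen.
{Ryde, Norris, Milton, Brent}: C1→Norris 3·25=75, C2→Ryde 2·10=20, C3→Ryde 6·11=66, C4→Milton 3·24=72, C5→Ryde 7·10=70, C6→Brent 5·19=95, C7→Norris 6·8=48, C8→Brent 2·22=44. Service cost 490.
{Norris, Milton, Brent, Tring}: service cost 550
{Ryde, Norris, Brent, Tring}: service cost 562
Among all 5 size-4 choices, {Ryde, Norris, Milton, Brent} is lowest.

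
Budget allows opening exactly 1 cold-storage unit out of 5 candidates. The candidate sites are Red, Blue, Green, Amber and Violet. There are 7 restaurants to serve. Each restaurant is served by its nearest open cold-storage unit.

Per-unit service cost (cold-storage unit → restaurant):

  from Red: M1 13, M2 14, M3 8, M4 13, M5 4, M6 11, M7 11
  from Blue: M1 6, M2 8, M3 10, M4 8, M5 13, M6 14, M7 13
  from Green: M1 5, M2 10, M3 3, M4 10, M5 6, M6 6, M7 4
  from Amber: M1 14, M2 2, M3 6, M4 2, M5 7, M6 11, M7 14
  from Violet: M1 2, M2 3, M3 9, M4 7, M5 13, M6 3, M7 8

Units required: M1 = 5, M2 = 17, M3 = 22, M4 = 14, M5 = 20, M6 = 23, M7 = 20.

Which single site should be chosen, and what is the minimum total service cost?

Choose Green only; total service cost 739.

With exactly 1 open, each restaurant uses its cheapest among the chosen.
{Green}: M1→Green 5·5=25, M2→Green 10·17=170, M3→Green 3·22=66, M4→Green 10·14=140, M5→Green 6·20=120, M6→Green 6·23=138, M7→Green 4·20=80. Service cost 739.
{Violet}: service cost 846
{Amber}: service cost 937
Among all 5 size-1 choices, {Green} is lowest.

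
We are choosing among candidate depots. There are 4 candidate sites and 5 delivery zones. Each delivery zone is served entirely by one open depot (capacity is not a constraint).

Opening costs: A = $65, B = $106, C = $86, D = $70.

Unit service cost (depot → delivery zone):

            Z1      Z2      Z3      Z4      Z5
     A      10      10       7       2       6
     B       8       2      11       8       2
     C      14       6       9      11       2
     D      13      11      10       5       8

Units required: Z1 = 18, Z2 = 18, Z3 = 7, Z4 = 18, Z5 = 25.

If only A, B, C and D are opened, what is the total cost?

Total cost: 642

Each delivery zone is assigned to its cheapest site among the open ones.
{A, B, C, D}: Z1→B 8·18=144, Z2→B 2·18=36, Z3→A 7·7=49, Z4→A 2·18=36, Z5→B 2·25=50. Service 315; fixed 327; total 642.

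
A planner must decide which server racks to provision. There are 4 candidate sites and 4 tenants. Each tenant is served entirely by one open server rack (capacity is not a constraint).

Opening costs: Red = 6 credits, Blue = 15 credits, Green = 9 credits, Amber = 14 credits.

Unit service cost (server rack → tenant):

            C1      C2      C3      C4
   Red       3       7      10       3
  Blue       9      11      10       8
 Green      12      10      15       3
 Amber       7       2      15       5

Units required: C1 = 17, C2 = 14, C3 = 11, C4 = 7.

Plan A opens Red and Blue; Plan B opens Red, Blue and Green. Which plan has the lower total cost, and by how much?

Plan A is cheaper by 9.

Plan A: {Red, Blue}: C1→Red 3·17=51, C2→Red 7·14=98, C3→Red 10·11=110, C4→Red 3·7=21. Service 280; fixed 21; total 301.
Plan B: {Red, Blue, Green}: C1→Red 3·17=51, C2→Red 7·14=98, C3→Red 10·11=110, C4→Red 3·7=21. Service 280; fixed 30; total 310.
Difference: |301 − 310| = 9.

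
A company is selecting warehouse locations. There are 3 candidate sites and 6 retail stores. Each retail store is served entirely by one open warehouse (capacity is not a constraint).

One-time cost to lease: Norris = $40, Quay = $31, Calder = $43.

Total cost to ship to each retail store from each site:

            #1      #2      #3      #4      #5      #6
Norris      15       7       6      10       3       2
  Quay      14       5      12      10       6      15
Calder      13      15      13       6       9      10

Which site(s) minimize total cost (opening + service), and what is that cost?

Open Norris only; minimum total cost 83.

For any fixed open set, each retail store goes to its cheapest open site; total = fixed + service.
{Norris}: #1→Norris 15, #2→Norris 7, #3→Norris 6, #4→Norris 10, #5→Norris 3, #6→Norris 2. Service 43; fixed 40; total 83.
{Quay}: service 62 + fixed 31 = 93
{Calder}: #1→Calder 13, #2→Calder 15, #3→Calder 13, #4→Calder 6, #5→Calder 9, #6→Calder 10. Service 66; fixed 43; total 109.
{Norris, Quay, Calder}: service 35 + fixed 114 = 149
(All 7 nonempty subsets were checked; Norris only is lowest.)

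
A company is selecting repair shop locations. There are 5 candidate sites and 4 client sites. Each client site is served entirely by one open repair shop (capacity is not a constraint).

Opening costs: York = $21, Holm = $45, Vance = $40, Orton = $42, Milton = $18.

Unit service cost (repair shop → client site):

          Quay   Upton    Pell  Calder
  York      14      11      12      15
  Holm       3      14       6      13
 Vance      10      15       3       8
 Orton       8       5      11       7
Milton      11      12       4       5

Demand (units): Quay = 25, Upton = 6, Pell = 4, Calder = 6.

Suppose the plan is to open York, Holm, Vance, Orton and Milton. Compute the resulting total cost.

Total cost: 313

Each client site is assigned to its cheapest site among the open ones.
{York, Holm, Vance, Orton, Milton}: Quay→Holm 3·25=75, Upton→Orton 5·6=30, Pell→Vance 3·4=12, Calder→Milton 5·6=30. Service 147; fixed 166; total 313.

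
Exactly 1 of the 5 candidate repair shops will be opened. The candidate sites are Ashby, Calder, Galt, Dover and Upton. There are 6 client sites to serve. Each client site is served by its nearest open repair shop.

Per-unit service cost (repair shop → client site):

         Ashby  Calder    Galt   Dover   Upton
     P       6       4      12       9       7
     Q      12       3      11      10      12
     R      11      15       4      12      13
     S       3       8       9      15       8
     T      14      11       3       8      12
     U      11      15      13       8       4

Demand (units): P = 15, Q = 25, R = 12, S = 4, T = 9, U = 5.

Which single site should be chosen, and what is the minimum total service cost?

Choose Calder only; total service cost 521.

With exactly 1 open, each client site uses its cheapest among the chosen.
{Calder}: P→Calder 4·15=60, Q→Calder 3·25=75, R→Calder 15·12=180, S→Calder 8·4=32, T→Calder 11·9=99, U→Calder 15·5=75. Service cost 521.
{Galt}: service cost 631
{Dover}: service cost 701
Among all 5 size-1 choices, {Calder} is lowest.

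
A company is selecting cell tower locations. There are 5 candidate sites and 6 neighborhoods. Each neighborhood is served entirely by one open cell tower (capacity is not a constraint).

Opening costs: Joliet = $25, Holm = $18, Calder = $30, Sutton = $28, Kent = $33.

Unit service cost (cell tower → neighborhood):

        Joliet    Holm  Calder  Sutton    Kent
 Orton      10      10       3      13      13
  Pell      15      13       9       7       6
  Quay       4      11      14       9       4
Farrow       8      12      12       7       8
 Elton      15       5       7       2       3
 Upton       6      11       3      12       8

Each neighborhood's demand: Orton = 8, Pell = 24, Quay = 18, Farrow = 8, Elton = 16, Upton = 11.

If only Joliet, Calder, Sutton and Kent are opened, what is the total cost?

Total cost: 477

Each neighborhood is assigned to its cheapest site among the open ones.
{Joliet, Calder, Sutton, Kent}: Orton→Calder 3·8=24, Pell→Kent 6·24=144, Quay→Joliet 4·18=72, Farrow→Sutton 7·8=56, Elton→Sutton 2·16=32, Upton→Calder 3·11=33. Service 361; fixed 116; total 477.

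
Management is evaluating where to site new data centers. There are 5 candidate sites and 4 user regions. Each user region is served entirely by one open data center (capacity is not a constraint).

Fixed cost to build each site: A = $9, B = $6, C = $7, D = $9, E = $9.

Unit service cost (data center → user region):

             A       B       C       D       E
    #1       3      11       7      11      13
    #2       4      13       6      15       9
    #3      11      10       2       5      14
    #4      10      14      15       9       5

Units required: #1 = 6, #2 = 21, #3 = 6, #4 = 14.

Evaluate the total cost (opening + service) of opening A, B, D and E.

Each user region is assigned to its cheapest site among the open ones.
{A, B, D, E}: #1→A 3·6=18, #2→A 4·21=84, #3→D 5·6=30, #4→E 5·14=70. Service 202; fixed 33; total 235.

Total cost: 235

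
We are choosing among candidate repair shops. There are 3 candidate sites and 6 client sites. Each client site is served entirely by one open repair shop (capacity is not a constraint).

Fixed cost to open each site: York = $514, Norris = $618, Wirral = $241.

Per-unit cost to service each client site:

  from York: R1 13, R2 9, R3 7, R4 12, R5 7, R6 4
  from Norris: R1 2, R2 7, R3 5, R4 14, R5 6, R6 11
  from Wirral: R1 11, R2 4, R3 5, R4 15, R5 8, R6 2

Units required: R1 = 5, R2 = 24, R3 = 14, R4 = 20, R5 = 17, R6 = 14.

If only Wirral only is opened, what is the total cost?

Each client site is assigned to its cheapest site among the open ones.
{Wirral}: R1→Wirral 11·5=55, R2→Wirral 4·24=96, R3→Wirral 5·14=70, R4→Wirral 15·20=300, R5→Wirral 8·17=136, R6→Wirral 2·14=28. Service 685; fixed 241; total 926.

Total cost: 926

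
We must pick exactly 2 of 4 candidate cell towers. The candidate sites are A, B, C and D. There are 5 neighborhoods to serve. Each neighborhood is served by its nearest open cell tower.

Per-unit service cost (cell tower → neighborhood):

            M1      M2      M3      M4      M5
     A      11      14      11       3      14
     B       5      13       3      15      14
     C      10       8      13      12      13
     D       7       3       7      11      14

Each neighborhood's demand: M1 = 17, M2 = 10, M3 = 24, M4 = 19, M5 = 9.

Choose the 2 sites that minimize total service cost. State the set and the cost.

Choose A and B; total service cost 470.

With exactly 2 open, each neighborhood uses its cheapest among the chosen.
{A, B}: M1→B 5·17=85, M2→B 13·10=130, M3→B 3·24=72, M4→A 3·19=57, M5→A 14·9=126. Service cost 470.
{A, D}: service cost 500
{B, D}: service cost 522
Among all 6 size-2 choices, {A, B} is lowest.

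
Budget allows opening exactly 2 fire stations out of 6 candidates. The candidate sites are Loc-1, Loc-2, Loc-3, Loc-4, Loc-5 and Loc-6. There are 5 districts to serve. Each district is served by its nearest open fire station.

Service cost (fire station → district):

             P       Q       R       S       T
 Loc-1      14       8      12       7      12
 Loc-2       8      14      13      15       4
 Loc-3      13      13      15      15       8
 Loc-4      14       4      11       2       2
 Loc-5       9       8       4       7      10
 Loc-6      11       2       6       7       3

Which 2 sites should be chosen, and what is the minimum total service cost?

Choose Loc-4 and Loc-5; total service cost 21.

With exactly 2 open, each district uses its cheapest among the chosen.
{Loc-4, Loc-5}: P→Loc-5 9, Q→Loc-4 4, R→Loc-5 4, S→Loc-4 2, T→Loc-4 2. Service cost 21.
{Loc-4, Loc-6}: service cost 23
{Loc-5, Loc-6}: service cost 25
Among all 15 size-2 choices, {Loc-4, Loc-5} is lowest.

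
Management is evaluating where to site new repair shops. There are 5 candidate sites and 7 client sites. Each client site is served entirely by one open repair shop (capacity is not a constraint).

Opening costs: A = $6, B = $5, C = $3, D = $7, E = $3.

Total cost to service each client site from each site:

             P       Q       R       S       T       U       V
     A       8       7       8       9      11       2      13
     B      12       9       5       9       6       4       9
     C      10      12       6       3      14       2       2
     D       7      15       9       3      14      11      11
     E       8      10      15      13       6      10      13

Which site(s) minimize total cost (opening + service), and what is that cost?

Open C and E; minimum total cost 43.

For any fixed open set, each client site goes to its cheapest open site; total = fixed + service.
{C, E}: P→E 8, Q→E 10, R→C 6, S→C 3, T→E 6, U→C 2, V→C 2. Service 37; fixed 6; total 43.
{B, C}: service 37 + fixed 8 = 45
{A, C, E}: P→A 8, Q→A 7, R→C 6, S→C 3, T→E 6, U→A 2, V→C 2. Service 34; fixed 12; total 46.
{A, B, C, D, E}: service 32 + fixed 24 = 56
No other subset beats 43.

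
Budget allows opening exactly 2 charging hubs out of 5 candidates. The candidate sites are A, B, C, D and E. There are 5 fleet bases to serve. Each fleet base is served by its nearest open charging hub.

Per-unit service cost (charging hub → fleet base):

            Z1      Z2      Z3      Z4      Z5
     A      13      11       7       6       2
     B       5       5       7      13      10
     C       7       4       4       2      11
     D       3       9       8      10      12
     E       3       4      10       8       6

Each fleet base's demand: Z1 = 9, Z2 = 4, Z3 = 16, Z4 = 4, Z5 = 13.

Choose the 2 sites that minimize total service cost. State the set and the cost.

Choose A and C; total service cost 177.

With exactly 2 open, each fleet base uses its cheapest among the chosen.
{A, C}: Z1→C 7·9=63, Z2→C 4·4=16, Z3→C 4·16=64, Z4→C 2·4=8, Z5→A 2·13=26. Service cost 177.
{C, E}: service cost 193
{A, E}: service cost 205
Among all 10 size-2 choices, {A, C} is lowest.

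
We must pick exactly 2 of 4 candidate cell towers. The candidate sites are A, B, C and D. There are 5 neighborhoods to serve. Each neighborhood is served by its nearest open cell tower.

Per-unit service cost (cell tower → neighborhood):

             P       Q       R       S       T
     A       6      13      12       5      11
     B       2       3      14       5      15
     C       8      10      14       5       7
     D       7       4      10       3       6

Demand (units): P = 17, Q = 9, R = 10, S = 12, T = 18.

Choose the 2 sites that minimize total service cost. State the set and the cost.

With exactly 2 open, each neighborhood uses its cheapest among the chosen.
{B, D}: P→B 2·17=34, Q→B 3·9=27, R→D 10·10=100, S→D 3·12=36, T→D 6·18=108. Service cost 305.
{A, D}: service cost 382
{B, C}: service cost 387
Among all 6 size-2 choices, {B, D} is lowest.

Choose B and D; total service cost 305.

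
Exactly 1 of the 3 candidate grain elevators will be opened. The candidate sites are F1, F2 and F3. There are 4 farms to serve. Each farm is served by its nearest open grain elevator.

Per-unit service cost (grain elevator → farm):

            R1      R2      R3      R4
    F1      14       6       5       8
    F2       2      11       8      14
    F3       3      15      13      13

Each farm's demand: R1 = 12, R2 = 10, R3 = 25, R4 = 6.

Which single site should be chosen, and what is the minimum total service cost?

Choose F1 only; total service cost 401.

With exactly 1 open, each farm uses its cheapest among the chosen.
{F1}: R1→F1 14·12=168, R2→F1 6·10=60, R3→F1 5·25=125, R4→F1 8·6=48. Service cost 401.
{F2}: service cost 418
{F3}: service cost 589
Among all 3 size-1 choices, {F1} is lowest.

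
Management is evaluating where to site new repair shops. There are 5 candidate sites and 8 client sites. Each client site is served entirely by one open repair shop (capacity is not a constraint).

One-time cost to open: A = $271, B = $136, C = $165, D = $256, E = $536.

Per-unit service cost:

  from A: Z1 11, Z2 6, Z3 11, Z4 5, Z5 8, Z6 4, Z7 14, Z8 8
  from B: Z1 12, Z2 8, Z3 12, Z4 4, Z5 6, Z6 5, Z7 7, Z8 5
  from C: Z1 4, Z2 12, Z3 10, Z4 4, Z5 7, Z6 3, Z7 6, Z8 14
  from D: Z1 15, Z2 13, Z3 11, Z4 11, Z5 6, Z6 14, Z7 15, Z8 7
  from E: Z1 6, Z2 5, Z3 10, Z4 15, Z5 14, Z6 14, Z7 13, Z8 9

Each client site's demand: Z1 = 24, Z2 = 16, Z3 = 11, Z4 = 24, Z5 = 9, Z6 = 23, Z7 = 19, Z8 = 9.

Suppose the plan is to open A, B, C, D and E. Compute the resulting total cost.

Each client site is assigned to its cheapest site among the open ones.
{A, B, C, D, E}: Z1→C 4·24=96, Z2→E 5·16=80, Z3→C 10·11=110, Z4→B 4·24=96, Z5→B 6·9=54, Z6→C 3·23=69, Z7→C 6·19=114, Z8→B 5·9=45. Service 664; fixed 1364; total 2028.

Total cost: 2028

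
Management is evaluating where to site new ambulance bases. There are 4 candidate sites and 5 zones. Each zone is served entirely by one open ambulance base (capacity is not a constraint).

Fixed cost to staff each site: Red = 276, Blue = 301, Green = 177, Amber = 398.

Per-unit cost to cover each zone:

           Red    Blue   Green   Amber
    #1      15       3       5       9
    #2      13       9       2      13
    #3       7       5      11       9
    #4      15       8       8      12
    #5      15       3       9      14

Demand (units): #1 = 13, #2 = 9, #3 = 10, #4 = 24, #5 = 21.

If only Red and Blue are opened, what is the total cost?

Each zone is assigned to its cheapest site among the open ones.
{Red, Blue}: #1→Blue 3·13=39, #2→Blue 9·9=81, #3→Blue 5·10=50, #4→Blue 8·24=192, #5→Blue 3·21=63. Service 425; fixed 577; total 1002.

Total cost: 1002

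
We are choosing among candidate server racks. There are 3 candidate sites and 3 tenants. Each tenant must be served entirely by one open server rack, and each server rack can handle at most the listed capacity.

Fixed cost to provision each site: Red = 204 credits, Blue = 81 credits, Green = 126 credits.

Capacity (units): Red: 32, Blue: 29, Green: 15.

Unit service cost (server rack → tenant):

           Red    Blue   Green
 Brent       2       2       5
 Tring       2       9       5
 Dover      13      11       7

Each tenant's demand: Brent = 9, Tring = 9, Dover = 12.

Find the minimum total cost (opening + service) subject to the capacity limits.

Open {Blue, Green}: Brent→Blue 2·9=18, Tring→Blue 9·9=81, Dover→Green 7·12=84.
Loads: Blue carries 18/29, Green carries 12/15. Service 183; fixed 207; total 390.
Next best feasible plan costs 396.

Minimum total cost: 390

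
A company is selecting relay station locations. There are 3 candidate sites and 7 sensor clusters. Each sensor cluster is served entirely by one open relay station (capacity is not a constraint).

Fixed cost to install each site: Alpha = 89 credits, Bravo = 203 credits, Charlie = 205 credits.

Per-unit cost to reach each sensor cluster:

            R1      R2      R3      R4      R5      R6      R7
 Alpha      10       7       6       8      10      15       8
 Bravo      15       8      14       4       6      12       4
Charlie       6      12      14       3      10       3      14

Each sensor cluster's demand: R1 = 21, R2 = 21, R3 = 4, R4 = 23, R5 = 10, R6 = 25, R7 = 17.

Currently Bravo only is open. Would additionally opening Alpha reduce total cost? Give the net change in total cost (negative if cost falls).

Current service cost with {Bravo}: 1059.
Adding Alpha: each sensor cluster re-picks its cheapest; new service cost 901, saving 158.
Extra fixed cost: 89. Net change = 89 − 158 = -69.
(Totals: 1262 → 1193.)

Yes — net change −69 (cost falls by 69).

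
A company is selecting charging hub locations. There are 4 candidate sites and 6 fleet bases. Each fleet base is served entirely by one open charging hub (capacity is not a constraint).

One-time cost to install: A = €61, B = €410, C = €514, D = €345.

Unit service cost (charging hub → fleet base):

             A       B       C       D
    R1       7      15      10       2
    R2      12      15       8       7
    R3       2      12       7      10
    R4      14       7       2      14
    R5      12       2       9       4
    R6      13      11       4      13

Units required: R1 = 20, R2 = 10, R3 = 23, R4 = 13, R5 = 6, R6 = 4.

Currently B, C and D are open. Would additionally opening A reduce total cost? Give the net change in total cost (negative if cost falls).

Current service cost with {B, C, D}: 325.
Adding A: each fleet base re-picks its cheapest; new service cost 210, saving 115.
Extra fixed cost: 61. Net change = 61 − 115 = -54.
(Totals: 1594 → 1540.)

Yes — net change −54 (cost falls by 54).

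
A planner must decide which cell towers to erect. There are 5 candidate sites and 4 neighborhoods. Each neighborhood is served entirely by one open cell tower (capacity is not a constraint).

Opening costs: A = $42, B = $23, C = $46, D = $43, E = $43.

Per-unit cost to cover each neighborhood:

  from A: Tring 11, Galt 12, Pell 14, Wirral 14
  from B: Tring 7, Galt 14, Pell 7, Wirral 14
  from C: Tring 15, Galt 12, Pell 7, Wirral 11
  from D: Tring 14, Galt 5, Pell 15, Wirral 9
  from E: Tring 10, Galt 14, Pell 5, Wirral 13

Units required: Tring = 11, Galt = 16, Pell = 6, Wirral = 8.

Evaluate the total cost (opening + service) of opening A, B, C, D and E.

Each neighborhood is assigned to its cheapest site among the open ones.
{A, B, C, D, E}: Tring→B 7·11=77, Galt→D 5·16=80, Pell→E 5·6=30, Wirral→D 9·8=72. Service 259; fixed 197; total 456.

Total cost: 456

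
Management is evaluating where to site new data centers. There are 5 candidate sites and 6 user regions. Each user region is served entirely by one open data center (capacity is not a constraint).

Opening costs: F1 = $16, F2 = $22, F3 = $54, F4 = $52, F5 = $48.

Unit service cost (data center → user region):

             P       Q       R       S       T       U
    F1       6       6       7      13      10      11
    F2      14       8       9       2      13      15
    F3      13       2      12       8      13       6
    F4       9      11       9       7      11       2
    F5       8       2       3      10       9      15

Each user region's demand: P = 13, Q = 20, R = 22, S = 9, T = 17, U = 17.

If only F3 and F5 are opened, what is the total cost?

Each user region is assigned to its cheapest site among the open ones.
{F3, F5}: P→F5 8·13=104, Q→F3 2·20=40, R→F5 3·22=66, S→F3 8·9=72, T→F5 9·17=153, U→F3 6·17=102. Service 537; fixed 102; total 639.

Total cost: 639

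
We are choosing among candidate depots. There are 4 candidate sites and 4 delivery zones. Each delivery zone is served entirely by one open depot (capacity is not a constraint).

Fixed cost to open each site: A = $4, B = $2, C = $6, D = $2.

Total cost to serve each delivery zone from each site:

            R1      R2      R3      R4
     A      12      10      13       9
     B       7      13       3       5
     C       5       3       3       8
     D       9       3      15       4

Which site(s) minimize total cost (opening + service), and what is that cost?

For any fixed open set, each delivery zone goes to its cheapest open site; total = fixed + service.
{B, D}: R1→B 7, R2→D 3, R3→B 3, R4→D 4. Service 17; fixed 4; total 21.
{C, D}: service 15 + fixed 8 = 23
{B, C}: R1→C 5, R2→C 3, R3→B 3, R4→B 5. Service 16; fixed 8; total 24.
{A, B, C, D}: R1→C 5, R2→C 3, R3→B 3, R4→D 4. Service 15; fixed 14; total 29.
No other subset beats 21.

Open B and D; minimum total cost 21.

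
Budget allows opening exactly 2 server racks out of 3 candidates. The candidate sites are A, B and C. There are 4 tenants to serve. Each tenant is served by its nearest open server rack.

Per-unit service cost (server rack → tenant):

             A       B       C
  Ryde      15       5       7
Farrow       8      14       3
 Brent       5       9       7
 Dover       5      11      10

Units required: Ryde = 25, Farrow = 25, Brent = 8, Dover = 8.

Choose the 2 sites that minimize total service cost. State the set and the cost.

Choose A and C; total service cost 330.

With exactly 2 open, each tenant uses its cheapest among the chosen.
{A, C}: Ryde→C 7·25=175, Farrow→C 3·25=75, Brent→A 5·8=40, Dover→A 5·8=40. Service cost 330.
{B, C}: service cost 336
{A, B}: service cost 405
Among all 3 size-2 choices, {A, C} is lowest.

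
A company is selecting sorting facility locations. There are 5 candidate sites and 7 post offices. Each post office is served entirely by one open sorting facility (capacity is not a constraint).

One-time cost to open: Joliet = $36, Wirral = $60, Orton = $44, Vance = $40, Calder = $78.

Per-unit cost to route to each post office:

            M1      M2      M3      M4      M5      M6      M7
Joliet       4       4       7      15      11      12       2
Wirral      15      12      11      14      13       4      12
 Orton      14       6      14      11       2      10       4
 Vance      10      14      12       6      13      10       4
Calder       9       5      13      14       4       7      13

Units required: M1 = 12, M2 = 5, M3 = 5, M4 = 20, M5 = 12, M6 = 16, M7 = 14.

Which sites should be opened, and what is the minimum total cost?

For any fixed open set, each post office goes to its cheapest open site; total = fixed + service.
{Joliet, Wirral, Orton, Vance}: M1→Joliet 4·12=48, M2→Joliet 4·5=20, M3→Joliet 7·5=35, M4→Vance 6·20=120, M5→Orton 2·12=24, M6→Wirral 4·16=64, M7→Joliet 2·14=28. Service 339; fixed 180; total 519.
{Joliet, Orton, Vance}: M1→Joliet 4·12=48, M2→Joliet 4·5=20, M3→Joliet 7·5=35, M4→Vance 6·20=120, M5→Orton 2·12=24, M6→Orton 10·16=160, M7→Joliet 2·14=28. Service 435; fixed 120; total 555.
{Joliet, Vance, Calder}: M1→Joliet 4·12=48, M2→Joliet 4·5=20, M3→Joliet 7·5=35, M4→Vance 6·20=120, M5→Calder 4·12=48, M6→Calder 7·16=112, M7→Joliet 2·14=28. Service 411; fixed 154; total 565.
{Joliet, Wirral, Orton, Vance, Calder}: service 339 + fixed 258 = 597
No other subset beats 519.

Open Joliet, Wirral, Orton and Vance; minimum total cost 519.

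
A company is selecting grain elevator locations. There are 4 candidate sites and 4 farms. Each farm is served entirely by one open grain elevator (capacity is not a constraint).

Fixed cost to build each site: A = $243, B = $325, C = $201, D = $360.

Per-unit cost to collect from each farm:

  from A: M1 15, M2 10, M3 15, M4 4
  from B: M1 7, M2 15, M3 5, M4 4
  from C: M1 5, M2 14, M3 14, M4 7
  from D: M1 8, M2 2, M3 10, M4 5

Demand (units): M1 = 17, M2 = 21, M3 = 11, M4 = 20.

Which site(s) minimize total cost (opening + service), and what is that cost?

Open D only; minimum total cost 748.

For any fixed open set, each farm goes to its cheapest open site; total = fixed + service.
{D}: M1→D 8·17=136, M2→D 2·21=42, M3→D 10·11=110, M4→D 5·20=100. Service 388; fixed 360; total 748.
{C}: service 673 + fixed 201 = 874
{B}: service 569 + fixed 325 = 894
{A, B, C, D}: service 262 + fixed 1129 = 1391
No other subset beats 748.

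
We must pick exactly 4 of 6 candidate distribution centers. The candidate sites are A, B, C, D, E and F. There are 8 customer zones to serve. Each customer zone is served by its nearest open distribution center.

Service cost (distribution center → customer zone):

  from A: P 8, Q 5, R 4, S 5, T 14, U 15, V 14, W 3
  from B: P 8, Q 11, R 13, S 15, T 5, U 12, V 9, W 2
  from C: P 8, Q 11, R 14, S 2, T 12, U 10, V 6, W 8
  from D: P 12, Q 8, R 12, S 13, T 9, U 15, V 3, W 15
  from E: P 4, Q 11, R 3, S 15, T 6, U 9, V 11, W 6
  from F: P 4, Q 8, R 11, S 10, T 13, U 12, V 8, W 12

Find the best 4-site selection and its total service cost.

Choose A, C, D and E; total service cost 35.

With exactly 4 open, each customer zone uses its cheapest among the chosen.
{A, C, D, E}: P→E 4, Q→A 5, R→E 3, S→C 2, T→E 6, U→E 9, V→D 3, W→A 3. Service cost 35.
{A, B, C, E}: service cost 36
{A, B, D, E}: service cost 36
Among all 15 size-4 choices, {A, C, D, E} is lowest.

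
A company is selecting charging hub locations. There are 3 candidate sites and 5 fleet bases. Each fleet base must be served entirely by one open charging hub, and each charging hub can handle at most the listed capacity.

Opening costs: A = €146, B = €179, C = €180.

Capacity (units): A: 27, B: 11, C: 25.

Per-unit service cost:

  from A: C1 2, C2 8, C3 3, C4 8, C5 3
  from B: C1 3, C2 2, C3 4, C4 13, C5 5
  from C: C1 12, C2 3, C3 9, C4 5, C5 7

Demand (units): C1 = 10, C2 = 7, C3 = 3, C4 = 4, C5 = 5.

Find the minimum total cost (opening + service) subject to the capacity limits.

Open {A, C}: C1→A 2·10=20, C2→C 3·7=21, C3→A 3·3=9, C4→C 5·4=20, C5→A 3·5=15.
Loads: A carries 18/27, C carries 11/25. Service 85; fixed 326; total 411.
Next best feasible plan costs 415.

Minimum total cost: 411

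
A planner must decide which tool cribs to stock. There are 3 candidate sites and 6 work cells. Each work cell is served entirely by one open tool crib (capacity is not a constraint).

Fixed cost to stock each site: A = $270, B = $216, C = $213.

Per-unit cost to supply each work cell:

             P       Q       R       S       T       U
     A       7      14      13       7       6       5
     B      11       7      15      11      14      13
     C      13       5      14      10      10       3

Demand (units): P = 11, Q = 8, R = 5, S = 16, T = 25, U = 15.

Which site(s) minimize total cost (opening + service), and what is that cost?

For any fixed open set, each work cell goes to its cheapest open site; total = fixed + service.
{A}: P→A 7·11=77, Q→A 14·8=112, R→A 13·5=65, S→A 7·16=112, T→A 6·25=150, U→A 5·15=75. Service 591; fixed 270; total 861.
{C}: P→C 13·11=143, Q→C 5·8=40, R→C 14·5=70, S→C 10·16=160, T→C 10·25=250, U→C 3·15=45. Service 708; fixed 213; total 921.
{A, C}: service 489 + fixed 483 = 972
{A, B, C}: P→A 7·11=77, Q→C 5·8=40, R→A 13·5=65, S→A 7·16=112, T→A 6·25=150, U→C 3·15=45. Service 489; fixed 699; total 1188.
No other subset beats 861.

Open A only; minimum total cost 861.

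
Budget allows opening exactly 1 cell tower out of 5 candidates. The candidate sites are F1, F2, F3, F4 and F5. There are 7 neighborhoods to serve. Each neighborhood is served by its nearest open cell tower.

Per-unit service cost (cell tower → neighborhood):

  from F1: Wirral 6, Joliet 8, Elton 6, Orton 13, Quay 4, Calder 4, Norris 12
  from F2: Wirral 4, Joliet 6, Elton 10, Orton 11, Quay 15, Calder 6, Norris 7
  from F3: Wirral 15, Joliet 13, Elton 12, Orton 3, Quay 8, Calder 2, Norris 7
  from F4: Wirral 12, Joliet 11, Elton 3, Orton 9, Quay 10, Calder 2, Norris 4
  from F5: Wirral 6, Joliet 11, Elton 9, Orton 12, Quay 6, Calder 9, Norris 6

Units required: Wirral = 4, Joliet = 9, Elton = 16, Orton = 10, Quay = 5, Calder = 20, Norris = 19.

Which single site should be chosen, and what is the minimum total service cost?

With exactly 1 open, each neighborhood uses its cheapest among the chosen.
{F4}: Wirral→F4 12·4=48, Joliet→F4 11·9=99, Elton→F4 3·16=48, Orton→F4 9·10=90, Quay→F4 10·5=50, Calder→F4 2·20=40, Norris→F4 4·19=76. Service cost 451.
{F3}: service cost 612
{F1}: service cost 650
Among all 5 size-1 choices, {F4} is lowest.

Choose F4 only; total service cost 451.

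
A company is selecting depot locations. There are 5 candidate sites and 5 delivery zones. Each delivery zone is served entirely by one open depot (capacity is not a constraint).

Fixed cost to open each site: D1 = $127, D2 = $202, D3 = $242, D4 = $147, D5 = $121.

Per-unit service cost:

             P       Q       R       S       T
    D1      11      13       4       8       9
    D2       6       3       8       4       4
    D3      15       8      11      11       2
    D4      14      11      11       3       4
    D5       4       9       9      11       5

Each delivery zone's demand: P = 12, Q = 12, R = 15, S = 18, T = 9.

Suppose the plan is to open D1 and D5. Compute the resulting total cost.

Each delivery zone is assigned to its cheapest site among the open ones.
{D1, D5}: P→D5 4·12=48, Q→D5 9·12=108, R→D1 4·15=60, S→D1 8·18=144, T→D5 5·9=45. Service 405; fixed 248; total 653.

Total cost: 653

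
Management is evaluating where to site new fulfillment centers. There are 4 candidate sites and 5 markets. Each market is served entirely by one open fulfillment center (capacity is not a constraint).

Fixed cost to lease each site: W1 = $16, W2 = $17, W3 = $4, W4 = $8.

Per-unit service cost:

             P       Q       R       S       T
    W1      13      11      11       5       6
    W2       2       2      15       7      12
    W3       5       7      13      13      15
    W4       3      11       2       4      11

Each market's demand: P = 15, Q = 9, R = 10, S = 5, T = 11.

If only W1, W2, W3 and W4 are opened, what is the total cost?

Each market is assigned to its cheapest site among the open ones.
{W1, W2, W3, W4}: P→W2 2·15=30, Q→W2 2·9=18, R→W4 2·10=20, S→W4 4·5=20, T→W1 6·11=66. Service 154; fixed 45; total 199.

Total cost: 199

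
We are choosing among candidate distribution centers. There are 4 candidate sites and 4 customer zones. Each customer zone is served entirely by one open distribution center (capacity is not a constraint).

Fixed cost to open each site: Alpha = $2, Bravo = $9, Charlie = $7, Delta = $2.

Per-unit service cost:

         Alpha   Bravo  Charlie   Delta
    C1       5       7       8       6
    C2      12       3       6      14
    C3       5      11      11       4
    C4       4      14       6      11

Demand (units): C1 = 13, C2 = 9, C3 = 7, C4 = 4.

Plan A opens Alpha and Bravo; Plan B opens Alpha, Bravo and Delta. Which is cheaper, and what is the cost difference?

Plan A: {Alpha, Bravo}: C1→Alpha 5·13=65, C2→Bravo 3·9=27, C3→Alpha 5·7=35, C4→Alpha 4·4=16. Service 143; fixed 11; total 154.
Plan B: {Alpha, Bravo, Delta}: C1→Alpha 5·13=65, C2→Bravo 3·9=27, C3→Delta 4·7=28, C4→Alpha 4·4=16. Service 136; fixed 13; total 149.
Difference: |154 − 149| = 5.

Plan B is cheaper by 5.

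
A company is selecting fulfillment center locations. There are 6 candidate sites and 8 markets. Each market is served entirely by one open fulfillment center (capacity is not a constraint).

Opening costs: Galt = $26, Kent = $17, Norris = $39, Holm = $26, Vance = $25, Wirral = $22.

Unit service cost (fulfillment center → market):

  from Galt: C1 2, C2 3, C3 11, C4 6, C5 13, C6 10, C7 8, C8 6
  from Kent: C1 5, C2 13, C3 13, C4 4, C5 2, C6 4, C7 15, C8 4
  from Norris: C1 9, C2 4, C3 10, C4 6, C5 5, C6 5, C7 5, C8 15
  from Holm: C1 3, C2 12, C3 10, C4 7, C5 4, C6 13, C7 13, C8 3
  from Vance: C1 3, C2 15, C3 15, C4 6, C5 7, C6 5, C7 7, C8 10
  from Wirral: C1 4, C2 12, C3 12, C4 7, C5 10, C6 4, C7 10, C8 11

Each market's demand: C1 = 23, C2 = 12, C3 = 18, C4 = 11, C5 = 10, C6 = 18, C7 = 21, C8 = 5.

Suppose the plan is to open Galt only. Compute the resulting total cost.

Total cost: 880

Each market is assigned to its cheapest site among the open ones.
{Galt}: C1→Galt 2·23=46, C2→Galt 3·12=36, C3→Galt 11·18=198, C4→Galt 6·11=66, C5→Galt 13·10=130, C6→Galt 10·18=180, C7→Galt 8·21=168, C8→Galt 6·5=30. Service 854; fixed 26; total 880.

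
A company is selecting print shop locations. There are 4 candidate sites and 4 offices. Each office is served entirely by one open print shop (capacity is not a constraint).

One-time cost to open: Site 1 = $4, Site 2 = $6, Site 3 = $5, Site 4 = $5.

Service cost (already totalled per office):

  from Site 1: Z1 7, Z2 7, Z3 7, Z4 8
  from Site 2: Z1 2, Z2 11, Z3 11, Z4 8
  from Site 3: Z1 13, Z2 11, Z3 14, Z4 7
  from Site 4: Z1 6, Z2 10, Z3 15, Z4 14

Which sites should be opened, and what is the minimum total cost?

Open Site 1 only; minimum total cost 33.

For any fixed open set, each office goes to its cheapest open site; total = fixed + service.
{Site 1}: Z1→Site 1 7, Z2→Site 1 7, Z3→Site 1 7, Z4→Site 1 8. Service 29; fixed 4; total 33.
{Site 1, Site 2}: Z1→Site 2 2, Z2→Site 1 7, Z3→Site 1 7, Z4→Site 1 8. Service 24; fixed 10; total 34.
{Site 1, Site 3}: service 28 + fixed 9 = 37
{Site 1, Site 2, Site 3, Site 4}: Z1→Site 2 2, Z2→Site 1 7, Z3→Site 1 7, Z4→Site 3 7. Service 23; fixed 20; total 43.
No other subset beats 33.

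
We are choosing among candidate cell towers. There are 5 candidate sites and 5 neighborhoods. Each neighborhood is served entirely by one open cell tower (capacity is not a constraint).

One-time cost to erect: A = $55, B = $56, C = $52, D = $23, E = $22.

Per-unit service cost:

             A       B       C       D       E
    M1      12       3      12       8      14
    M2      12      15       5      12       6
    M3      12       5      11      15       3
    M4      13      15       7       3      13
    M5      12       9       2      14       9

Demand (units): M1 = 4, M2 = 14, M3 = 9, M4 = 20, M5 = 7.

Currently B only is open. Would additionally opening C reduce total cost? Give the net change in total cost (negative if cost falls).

Yes — net change −297 (cost falls by 297).

Current service cost with {B}: 630.
Adding C: each neighborhood re-picks its cheapest; new service cost 281, saving 349.
Extra fixed cost: 52. Net change = 52 − 349 = -297.
(Totals: 686 → 389.)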